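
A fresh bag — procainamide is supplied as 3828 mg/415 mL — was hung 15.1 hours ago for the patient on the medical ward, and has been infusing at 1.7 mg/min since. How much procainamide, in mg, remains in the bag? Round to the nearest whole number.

1.7 mg/min × 60 min/hr = 102 mg/hr
Concentration = 3828 mg ÷ 415 mL = 9.224096 mg/mL
Rate = 102 mg/hr ÷ 9.224096 mg/mL = 11.05799 mL/hr
Volume infused = 11.05799 mL/hr × 15.1 hr = 166.9757 mL
Volume remaining = 415 − 166.9757 = 248.0243 mL
Drug remaining = 248.0243 mL × 9.224096 mg/mL = 2287.8 mg

2288 mg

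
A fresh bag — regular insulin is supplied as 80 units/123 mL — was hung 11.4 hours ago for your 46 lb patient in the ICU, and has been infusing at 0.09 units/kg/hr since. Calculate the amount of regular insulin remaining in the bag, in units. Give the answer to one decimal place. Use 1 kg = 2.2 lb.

Weight = 46 lb ÷ 2.2 lb/kg = 20.90909 kg
Dose = 0.09 units/kg/hr × 20.90909 kg = 1.881818 units/hr
Concentration = 80 units ÷ 123 mL = 0.6504065 units/mL
Rate = 1.881818 units/hr ÷ 0.6504065 units/mL = 2.893295 mL/hr
Volume infused = 2.893295 mL/hr × 11.4 hr = 32.98357 mL
Volume remaining = 123 − 32.98357 = 90.01643 mL
Drug remaining = 90.01643 mL × 0.6504065 units/mL = 58.54727 units

58.5 units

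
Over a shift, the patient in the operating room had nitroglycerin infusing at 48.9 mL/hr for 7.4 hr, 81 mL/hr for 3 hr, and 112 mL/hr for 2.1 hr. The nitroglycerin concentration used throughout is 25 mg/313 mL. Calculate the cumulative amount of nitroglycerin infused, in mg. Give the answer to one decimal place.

Concentration = 25 mg ÷ 313 mL = 0.0798722 mg/mL
Stage 1: 48.9 mL/hr × 7.4 hr = 361.86 mL → 361.86 mL × 0.0798722 mg/mL = 28.90256 mg
Stage 2: 81 mL/hr × 3 hr = 243 mL → 243 mL × 0.0798722 mg/mL = 19.40895 mg
Stage 3: 112 mL/hr × 2.1 hr = 235.2 mL → 235.2 mL × 0.0798722 mg/mL = 18.78594 mg
Total = 28.90256 + 19.40895 + 18.78594 = 67.09744 mg

67.1 mg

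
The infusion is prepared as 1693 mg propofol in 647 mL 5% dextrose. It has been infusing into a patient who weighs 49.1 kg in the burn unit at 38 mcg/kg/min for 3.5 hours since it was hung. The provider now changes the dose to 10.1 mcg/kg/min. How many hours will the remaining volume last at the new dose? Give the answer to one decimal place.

43.7 hours

Initial rate:
Dose = 38 mcg/kg/min × 49.1 kg = 1865.8 mcg/min
1865.8 mcg/min × 60 min/hr = 111948 mcg/hr
Concentration = 1693 mg ÷ 647 mL = 2.616692 mg/mL = 2616.692 mcg/mL
Rate = 111948 mcg/hr ÷ 2616.692 mcg/mL = 42.78225 mL/hr
Volume infused so far = 42.78225 mL/hr × 3.5 hr = 149.7379 mL
Volume remaining = 647 − 149.7379 = 497.2621 mL
New rate:
Dose = 10.1 mcg/kg/min × 49.1 kg = 495.91 mcg/min
495.91 mcg/min × 60 min/hr = 29754.6 mcg/hr
Rate = 29754.6 mcg/hr ÷ 2616.692 mcg/mL = 11.37107 mL/hr
Time remaining = 497.2621 mL ÷ 11.37107 mL/hr = 43.73045 hr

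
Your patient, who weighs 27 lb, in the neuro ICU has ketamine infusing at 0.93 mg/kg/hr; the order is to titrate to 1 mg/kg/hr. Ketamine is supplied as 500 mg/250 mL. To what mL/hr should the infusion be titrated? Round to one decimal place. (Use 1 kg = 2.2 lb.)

Weight = 27 lb ÷ 2.2 lb/kg = 12.27273 kg
Dose = 1 mg/kg/hr × 12.27273 kg = 12.27273 mg/hr
Concentration = 500 mg ÷ 250 mL = 2 mg/mL
Rate = 12.27273 mg/hr ÷ 2 mg/mL = 6.136364 mL/hr

6.1 mL/hr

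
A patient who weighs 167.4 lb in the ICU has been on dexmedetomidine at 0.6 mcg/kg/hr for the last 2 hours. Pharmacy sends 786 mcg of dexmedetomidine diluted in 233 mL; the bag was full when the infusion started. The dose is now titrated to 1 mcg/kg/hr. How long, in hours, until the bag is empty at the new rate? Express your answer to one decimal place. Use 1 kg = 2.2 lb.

9.1 hours

Initial rate:
Weight = 167.4 lb ÷ 2.2 lb/kg = 76.09091 kg
Dose = 0.6 mcg/kg/hr × 76.09091 kg = 45.65455 mcg/hr
Concentration = 786 mcg ÷ 233 mL = 3.373391 mcg/mL
Rate = 45.65455 mcg/hr ÷ 3.373391 mcg/mL = 13.53373 mL/hr
Volume infused so far = 13.53373 mL/hr × 2 hr = 27.06745 mL
Volume remaining = 233 − 27.06745 = 205.9325 mL
New rate:
Dose = 1 mcg/kg/hr × 76.09091 kg = 76.09091 mcg/hr
Rate = 76.09091 mcg/hr ÷ 3.373391 mcg/mL = 22.55621 mL/hr
Time remaining = 205.9325 mL ÷ 22.55621 mL/hr = 9.129749 hr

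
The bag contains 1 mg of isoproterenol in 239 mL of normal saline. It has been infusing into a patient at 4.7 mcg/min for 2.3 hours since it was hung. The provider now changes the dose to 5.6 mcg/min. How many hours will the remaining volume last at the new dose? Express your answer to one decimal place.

Initial rate:
4.7 mcg/min × 60 min/hr = 282 mcg/hr
Concentration = 1 mg ÷ 239 mL = 0.0041841 mg/mL = 4.1841 mcg/mL
Rate = 282 mcg/hr ÷ 4.1841 mcg/mL = 67.398 mL/hr
Volume infused so far = 67.398 mL/hr × 2.3 hr = 155.0154 mL
Volume remaining = 239 − 155.0154 = 83.9846 mL
New rate:
5.6 mcg/min × 60 min/hr = 336 mcg/hr
Rate = 336 mcg/hr ÷ 4.1841 mcg/mL = 80.304 mL/hr
Time remaining = 83.9846 mL ÷ 80.304 mL/hr = 1.045833 hr

1.0 hours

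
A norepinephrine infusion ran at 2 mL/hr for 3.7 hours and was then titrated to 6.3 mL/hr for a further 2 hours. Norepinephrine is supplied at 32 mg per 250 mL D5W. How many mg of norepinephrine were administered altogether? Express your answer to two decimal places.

Concentration = 32 mg ÷ 250 mL = 0.128 mg/mL
Stage 1: 2 mL/hr × 3.7 hr = 7.4 mL → 7.4 mL × 0.128 mg/mL = 0.9472 mg
Stage 2: 6.3 mL/hr × 2 hr = 12.6 mL → 12.6 mL × 0.128 mg/mL = 1.6128 mg
Total = 0.9472 + 1.6128 = 2.56 mg

2.56 mg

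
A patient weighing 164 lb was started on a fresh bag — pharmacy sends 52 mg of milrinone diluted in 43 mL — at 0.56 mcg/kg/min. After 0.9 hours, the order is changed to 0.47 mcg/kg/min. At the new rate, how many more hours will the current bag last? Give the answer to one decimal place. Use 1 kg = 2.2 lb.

Initial rate:
Weight = 164 lb ÷ 2.2 lb/kg = 74.54545 kg
Dose = 0.56 mcg/kg/min × 74.54545 kg = 41.74545 mcg/min
41.74545 mcg/min × 60 min/hr = 2504.727 mcg/hr
Concentration = 52 mg ÷ 43 mL = 1.209302 mg/mL = 1209.302 mcg/mL
Rate = 2504.727 mcg/hr ÷ 1209.302 mcg/mL = 2.071217 mL/hr
Volume infused so far = 2.071217 mL/hr × 0.9 hr = 1.864095 mL
Volume remaining = 43 − 1.864095 = 41.1359 mL
New rate:
Dose = 0.47 mcg/kg/min × 74.54545 kg = 35.03636 mcg/min
35.03636 mcg/min × 60 min/hr = 2102.182 mcg/hr
Rate = 2102.182 mcg/hr ÷ 1209.302 mcg/mL = 1.738343 mL/hr
Time remaining = 41.1359 mL ÷ 1.738343 mL/hr = 23.66386 hr

23.7 hours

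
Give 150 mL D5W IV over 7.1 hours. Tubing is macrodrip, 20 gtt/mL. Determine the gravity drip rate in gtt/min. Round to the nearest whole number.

150 mL ÷ (7.1 hr × 60 = 426 min) = 0.3521127 mL/min
0.3521127 mL/min × 20 gtt/mL = 7.042254 gtt/min

7 gtt/min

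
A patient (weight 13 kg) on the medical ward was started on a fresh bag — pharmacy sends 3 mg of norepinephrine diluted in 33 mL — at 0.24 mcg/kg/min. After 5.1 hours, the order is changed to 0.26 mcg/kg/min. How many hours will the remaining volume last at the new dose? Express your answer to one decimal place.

10.1 hours

Initial rate:
Dose = 0.24 mcg/kg/min × 13 kg = 3.12 mcg/min
3.12 mcg/min × 60 min/hr = 187.2 mcg/hr
Concentration = 3 mg ÷ 33 mL = 0.09090909 mg/mL = 90.90909 mcg/mL
Rate = 187.2 mcg/hr ÷ 90.90909 mcg/mL = 2.0592 mL/hr
Volume infused so far = 2.0592 mL/hr × 5.1 hr = 10.50192 mL
Volume remaining = 33 − 10.50192 = 22.49808 mL
New rate:
Dose = 0.26 mcg/kg/min × 13 kg = 3.38 mcg/min
3.38 mcg/min × 60 min/hr = 202.8 mcg/hr
Rate = 202.8 mcg/hr ÷ 90.90909 mcg/mL = 2.2308 mL/hr
Time remaining = 22.49808 mL ÷ 2.2308 mL/hr = 10.08521 hr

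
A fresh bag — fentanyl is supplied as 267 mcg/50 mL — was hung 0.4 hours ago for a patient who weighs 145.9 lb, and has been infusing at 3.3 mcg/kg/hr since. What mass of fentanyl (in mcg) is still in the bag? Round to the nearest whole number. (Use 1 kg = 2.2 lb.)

179 mcg

Weight = 145.9 lb ÷ 2.2 lb/kg = 66.31818 kg
Dose = 3.3 mcg/kg/hr × 66.31818 kg = 218.85 mcg/hr
Concentration = 267 mcg ÷ 50 mL = 5.34 mcg/mL
Rate = 218.85 mcg/hr ÷ 5.34 mcg/mL = 40.98315 mL/hr
Volume infused = 40.98315 mL/hr × 0.4 hr = 16.39326 mL
Volume remaining = 50 − 16.39326 = 33.60674 mL
Drug remaining = 33.60674 mL × 5.34 mcg/mL = 179.46 mcg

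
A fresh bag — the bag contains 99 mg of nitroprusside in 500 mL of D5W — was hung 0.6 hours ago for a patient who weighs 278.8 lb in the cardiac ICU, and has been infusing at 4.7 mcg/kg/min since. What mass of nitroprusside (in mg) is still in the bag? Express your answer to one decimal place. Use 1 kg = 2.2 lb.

Weight = 278.8 lb ÷ 2.2 lb/kg = 126.7273 kg
Dose = 4.7 mcg/kg/min × 126.7273 kg = 595.6182 mcg/min
595.6182 mcg/min × 60 min/hr = 35737.09 mcg/hr
Concentration = 99 mg ÷ 500 mL = 0.198 mg/mL = 198 mcg/mL
Rate = 35737.09 mcg/hr ÷ 198 mcg/mL = 180.4904 mL/hr
Volume infused = 180.4904 mL/hr × 0.6 hr = 108.2942 mL
Volume remaining = 500 − 108.2942 = 391.7058 mL
Drug remaining = 391.7058 mL × 198 mcg/mL = 77557.75 mcg = 77.55775 mg

77.6 mg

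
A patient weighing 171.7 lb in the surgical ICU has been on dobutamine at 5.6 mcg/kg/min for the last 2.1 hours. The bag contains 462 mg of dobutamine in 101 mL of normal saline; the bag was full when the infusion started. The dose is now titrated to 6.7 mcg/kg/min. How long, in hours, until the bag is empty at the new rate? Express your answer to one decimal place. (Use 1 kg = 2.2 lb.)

Initial rate:
Weight = 171.7 lb ÷ 2.2 lb/kg = 78.04545 kg
Dose = 5.6 mcg/kg/min × 78.04545 kg = 437.0545 mcg/min
437.0545 mcg/min × 60 min/hr = 26223.27 mcg/hr
Concentration = 462 mg ÷ 101 mL = 4.574257 mg/mL = 4574.257 mcg/mL
Rate = 26223.27 mcg/hr ÷ 4574.257 mcg/mL = 5.732793 mL/hr
Volume infused so far = 5.732793 mL/hr × 2.1 hr = 12.03887 mL
Volume remaining = 101 − 12.03887 = 88.96113 mL
New rate:
Dose = 6.7 mcg/kg/min × 78.04545 kg = 522.9045 mcg/min
522.9045 mcg/min × 60 min/hr = 31374.27 mcg/hr
Rate = 31374.27 mcg/hr ÷ 4574.257 mcg/mL = 6.858878 mL/hr
Time remaining = 88.96113 mL ÷ 6.858878 mL/hr = 12.97022 hr

13.0 hours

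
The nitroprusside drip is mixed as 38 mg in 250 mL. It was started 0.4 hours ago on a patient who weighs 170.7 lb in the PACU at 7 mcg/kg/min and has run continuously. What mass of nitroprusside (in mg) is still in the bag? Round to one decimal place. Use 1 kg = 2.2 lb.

25.0 mg

Weight = 170.7 lb ÷ 2.2 lb/kg = 77.59091 kg
Dose = 7 mcg/kg/min × 77.59091 kg = 543.1364 mcg/min
543.1364 mcg/min × 60 min/hr = 32588.18 mcg/hr
Concentration = 38 mg ÷ 250 mL = 0.152 mg/mL = 152 mcg/mL
Rate = 32588.18 mcg/hr ÷ 152 mcg/mL = 214.3959 mL/hr
Volume infused = 214.3959 mL/hr × 0.4 hr = 85.75837 mL
Volume remaining = 250 − 85.75837 = 164.2416 mL
Drug remaining = 164.2416 mL × 152 mcg/mL = 24964.73 mcg = 24.96473 mg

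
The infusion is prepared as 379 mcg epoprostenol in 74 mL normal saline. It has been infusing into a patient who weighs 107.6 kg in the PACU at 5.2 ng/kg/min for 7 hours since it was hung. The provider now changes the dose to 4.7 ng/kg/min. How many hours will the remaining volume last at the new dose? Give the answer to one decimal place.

Initial rate:
Dose = 5.2 ng/kg/min × 107.6 kg = 559.52 ng/min
559.52 ng/min × 60 min/hr = 33571.2 ng/hr
Concentration = 379 mcg ÷ 74 mL = 5.121622 mcg/mL = 5121.622 ng/mL
Rate = 33571.2 ng/hr ÷ 5121.622 ng/mL = 6.554799 mL/hr
Volume infused so far = 6.554799 mL/hr × 7 hr = 45.88359 mL
Volume remaining = 74 − 45.88359 = 28.11641 mL
New rate:
Dose = 4.7 ng/kg/min × 107.6 kg = 505.72 ng/min
505.72 ng/min × 60 min/hr = 30343.2 ng/hr
Rate = 30343.2 ng/hr ÷ 5121.622 ng/mL = 5.92453 mL/hr
Time remaining = 28.11641 mL ÷ 5.92453 mL/hr = 4.745762 hr

4.7 hours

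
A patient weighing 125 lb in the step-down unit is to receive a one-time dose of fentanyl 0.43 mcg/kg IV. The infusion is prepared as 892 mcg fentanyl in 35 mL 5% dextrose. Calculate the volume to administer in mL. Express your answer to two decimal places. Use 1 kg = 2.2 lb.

0.96 mL

Weight = 125 lb ÷ 2.2 lb/kg = 56.81818 kg
Dose = 0.43 mcg/kg × 56.81818 kg = 24.43182 mcg
Concentration = 892 mcg ÷ 35 mL = 25.48571 mcg/mL
Volume = 24.43182 mcg ÷ 25.48571 mcg/mL = 0.9586476 mL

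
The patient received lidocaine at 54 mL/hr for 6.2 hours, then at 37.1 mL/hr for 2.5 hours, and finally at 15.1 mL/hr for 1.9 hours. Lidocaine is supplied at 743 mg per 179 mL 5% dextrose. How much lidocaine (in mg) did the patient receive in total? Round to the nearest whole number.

Concentration = 743 mg ÷ 179 mL = 4.150838 mg/mL
Stage 1: 54 mL/hr × 6.2 hr = 334.8 mL → 334.8 mL × 4.150838 mg/mL = 1389.701 mg
Stage 2: 37.1 mL/hr × 2.5 hr = 92.75 mL → 92.75 mL × 4.150838 mg/mL = 384.9902 mg
Stage 3: 15.1 mL/hr × 1.9 hr = 28.69 mL → 28.69 mL × 4.150838 mg/mL = 119.0875 mg
Total = 1389.701 + 384.9902 + 119.0875 = 1893.778 mg

1894 mg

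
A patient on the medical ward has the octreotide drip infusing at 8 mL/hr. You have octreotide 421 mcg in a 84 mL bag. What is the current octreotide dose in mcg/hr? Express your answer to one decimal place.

40.1 mcg/hr

Concentration = 421 mcg ÷ 84 mL = 5.011905 mcg/mL
Drug rate = 8 mL/hr × 5.011905 mcg/mL = 40.09524 mcg/hr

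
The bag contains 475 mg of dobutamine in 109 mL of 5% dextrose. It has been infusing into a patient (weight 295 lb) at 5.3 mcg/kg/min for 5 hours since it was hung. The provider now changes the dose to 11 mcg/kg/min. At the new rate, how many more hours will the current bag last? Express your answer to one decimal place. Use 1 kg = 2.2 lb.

Initial rate:
Weight = 295 lb ÷ 2.2 lb/kg = 134.0909 kg
Dose = 5.3 mcg/kg/min × 134.0909 kg = 710.6818 mcg/min
710.6818 mcg/min × 60 min/hr = 42640.91 mcg/hr
Concentration = 475 mg ÷ 109 mL = 4.357798 mg/mL = 4357.798 mcg/mL
Rate = 42640.91 mcg/hr ÷ 4357.798 mcg/mL = 9.784967 mL/hr
Volume infused so far = 9.784967 mL/hr × 5 hr = 48.92483 mL
Volume remaining = 109 − 48.92483 = 60.07517 mL
New rate:
Dose = 11 mcg/kg/min × 134.0909 kg = 1475 mcg/min
1475 mcg/min × 60 min/hr = 88500 mcg/hr
Rate = 88500 mcg/hr ÷ 4357.798 mcg/mL = 20.30842 mL/hr
Time remaining = 60.07517 mL ÷ 20.30842 mL/hr = 2.958141 hr

3.0 hours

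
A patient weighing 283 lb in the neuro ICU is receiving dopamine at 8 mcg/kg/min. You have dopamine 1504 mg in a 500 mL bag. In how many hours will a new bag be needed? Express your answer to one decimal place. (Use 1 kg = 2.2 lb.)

24.4 hours

Weight = 283 lb ÷ 2.2 lb/kg = 128.6364 kg
Dose = 8 mcg/kg/min × 128.6364 kg = 1029.091 mcg/min
1029.091 mcg/min × 60 min/hr = 61745.45 mcg/hr
Concentration = 1504 mg ÷ 500 mL = 3.008 mg/mL = 3008 mcg/mL
Rate = 61745.45 mcg/hr ÷ 3008 mcg/mL = 20.52708 mL/hr
Duration = 500 mL ÷ 20.52708 mL/hr = 24.35807 hr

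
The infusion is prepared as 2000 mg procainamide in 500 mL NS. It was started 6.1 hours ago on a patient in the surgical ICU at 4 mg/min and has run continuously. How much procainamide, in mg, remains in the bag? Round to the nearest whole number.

536 mg

4 mg/min × 60 min/hr = 240 mg/hr
Concentration = 2000 mg ÷ 500 mL = 4 mg/mL
Rate = 240 mg/hr ÷ 4 mg/mL = 60 mL/hr
Volume infused = 60 mL/hr × 6.1 hr = 366 mL
Volume remaining = 500 − 366 = 134 mL
Drug remaining = 134 mL × 4 mg/mL = 536 mg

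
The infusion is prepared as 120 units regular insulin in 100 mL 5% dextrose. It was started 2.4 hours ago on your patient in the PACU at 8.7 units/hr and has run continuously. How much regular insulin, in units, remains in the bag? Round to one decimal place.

99.1 units

Concentration = 120 units ÷ 100 mL = 1.2 units/mL
Rate = 8.7 units/hr ÷ 1.2 units/mL = 7.25 mL/hr
Volume infused = 7.25 mL/hr × 2.4 hr = 17.4 mL
Volume remaining = 100 − 17.4 = 82.6 mL
Drug remaining = 82.6 mL × 1.2 units/mL = 99.12 units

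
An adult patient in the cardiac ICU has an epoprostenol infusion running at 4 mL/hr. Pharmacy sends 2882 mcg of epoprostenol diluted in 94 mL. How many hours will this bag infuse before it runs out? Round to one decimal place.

23.5 hours

Duration = 94 mL ÷ 4 mL/hr = 23.5 hr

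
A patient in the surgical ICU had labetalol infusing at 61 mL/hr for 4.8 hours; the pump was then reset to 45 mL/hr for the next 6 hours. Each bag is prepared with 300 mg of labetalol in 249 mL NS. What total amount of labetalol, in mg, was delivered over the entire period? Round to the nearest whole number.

678 mg

Concentration = 300 mg ÷ 249 mL = 1.204819 mg/mL
Stage 1: 61 mL/hr × 4.8 hr = 292.8 mL → 292.8 mL × 1.204819 mg/mL = 352.7711 mg
Stage 2: 45 mL/hr × 6 hr = 270 mL → 270 mL × 1.204819 mg/mL = 325.3012 mg
Total = 352.7711 + 325.3012 = 678.0723 mg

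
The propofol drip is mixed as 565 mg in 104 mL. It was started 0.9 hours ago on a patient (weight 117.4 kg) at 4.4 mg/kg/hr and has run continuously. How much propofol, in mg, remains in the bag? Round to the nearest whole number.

100 mg

Dose = 4.4 mg/kg/hr × 117.4 kg = 516.56 mg/hr
Concentration = 565 mg ÷ 104 mL = 5.432692 mg/mL
Rate = 516.56 mg/hr ÷ 5.432692 mg/mL = 95.08361 mL/hr
Volume infused = 95.08361 mL/hr × 0.9 hr = 85.57525 mL
Volume remaining = 104 − 85.57525 = 18.42475 mL
Drug remaining = 18.42475 mL × 5.432692 mg/mL = 100.096 mg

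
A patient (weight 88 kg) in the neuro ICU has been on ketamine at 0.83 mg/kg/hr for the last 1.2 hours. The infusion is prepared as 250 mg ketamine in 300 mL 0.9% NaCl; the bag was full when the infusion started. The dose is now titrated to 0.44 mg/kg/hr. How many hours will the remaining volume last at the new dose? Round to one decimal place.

4.2 hours

Initial rate:
Dose = 0.83 mg/kg/hr × 88 kg = 73.04 mg/hr
Concentration = 250 mg ÷ 300 mL = 0.8333333 mg/mL
Rate = 73.04 mg/hr ÷ 0.8333333 mg/mL = 87.648 mL/hr
Volume infused so far = 87.648 mL/hr × 1.2 hr = 105.1776 mL
Volume remaining = 300 − 105.1776 = 194.8224 mL
New rate:
Dose = 0.44 mg/kg/hr × 88 kg = 38.72 mg/hr
Rate = 38.72 mg/hr ÷ 0.8333333 mg/mL = 46.464 mL/hr
Time remaining = 194.8224 mL ÷ 46.464 mL/hr = 4.192975 hr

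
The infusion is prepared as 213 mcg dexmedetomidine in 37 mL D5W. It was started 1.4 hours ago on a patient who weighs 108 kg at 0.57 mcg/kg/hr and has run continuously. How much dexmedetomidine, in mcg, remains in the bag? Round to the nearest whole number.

127 mcg

Dose = 0.57 mcg/kg/hr × 108 kg = 61.56 mcg/hr
Concentration = 213 mcg ÷ 37 mL = 5.756757 mcg/mL
Rate = 61.56 mcg/hr ÷ 5.756757 mcg/mL = 10.69352 mL/hr
Volume infused = 10.69352 mL/hr × 1.4 hr = 14.97093 mL
Volume remaining = 37 − 14.97093 = 22.02907 mL
Drug remaining = 22.02907 mL × 5.756757 mcg/mL = 126.816 mcg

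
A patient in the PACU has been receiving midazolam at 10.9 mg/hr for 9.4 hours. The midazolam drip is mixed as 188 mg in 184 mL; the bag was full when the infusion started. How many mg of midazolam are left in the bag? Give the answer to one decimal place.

85.5 mg

Concentration = 188 mg ÷ 184 mL = 1.021739 mg/mL
Rate = 10.9 mg/hr ÷ 1.021739 mg/mL = 10.66809 mL/hr
Volume infused = 10.66809 mL/hr × 9.4 hr = 100.28 mL
Volume remaining = 184 − 100.28 = 83.72 mL
Drug remaining = 83.72 mL × 1.021739 mg/mL = 85.54 mg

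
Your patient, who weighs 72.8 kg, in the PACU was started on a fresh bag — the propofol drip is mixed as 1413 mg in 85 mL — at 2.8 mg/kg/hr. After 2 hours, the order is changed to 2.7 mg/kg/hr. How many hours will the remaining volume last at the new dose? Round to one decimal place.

Initial rate:
Dose = 2.8 mg/kg/hr × 72.8 kg = 203.84 mg/hr
Concentration = 1413 mg ÷ 85 mL = 16.62353 mg/mL
Rate = 203.84 mg/hr ÷ 16.62353 mg/mL = 12.26214 mL/hr
Volume infused so far = 12.26214 mL/hr × 2 hr = 24.52427 mL
Volume remaining = 85 − 24.52427 = 60.47573 mL
New rate:
Dose = 2.7 mg/kg/hr × 72.8 kg = 196.56 mg/hr
Rate = 196.56 mg/hr ÷ 16.62353 mg/mL = 11.8242 mL/hr
Time remaining = 60.47573 mL ÷ 11.8242 mL/hr = 5.114571 hr

5.1 hours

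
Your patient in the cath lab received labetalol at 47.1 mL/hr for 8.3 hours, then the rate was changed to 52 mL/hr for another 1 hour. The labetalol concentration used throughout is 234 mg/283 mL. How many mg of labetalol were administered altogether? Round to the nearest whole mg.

366 mg

Concentration = 234 mg ÷ 283 mL = 0.8268551 mg/mL
Stage 1: 47.1 mL/hr × 8.3 hr = 390.93 mL → 390.93 mL × 0.8268551 mg/mL = 323.2425 mg
Stage 2: 52 mL/hr × 1 hr = 52 mL → 52 mL × 0.8268551 mg/mL = 42.99647 mg
Total = 323.2425 + 42.99647 = 366.2389 mg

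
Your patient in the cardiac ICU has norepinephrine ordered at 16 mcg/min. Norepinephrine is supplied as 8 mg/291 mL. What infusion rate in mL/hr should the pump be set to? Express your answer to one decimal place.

16 mcg/min × 60 min/hr = 960 mcg/hr
Concentration = 8 mg ÷ 291 mL = 0.02749141 mg/mL = 27.49141 mcg/mL
Rate = 960 mcg/hr ÷ 27.49141 mcg/mL = 34.92 mL/hr

34.9 mL/hr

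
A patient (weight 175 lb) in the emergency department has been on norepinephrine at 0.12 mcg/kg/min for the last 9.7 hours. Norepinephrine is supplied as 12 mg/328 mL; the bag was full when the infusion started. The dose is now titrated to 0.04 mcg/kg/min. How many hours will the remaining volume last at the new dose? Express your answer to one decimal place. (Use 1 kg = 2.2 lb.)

33.8 hours

Initial rate:
Weight = 175 lb ÷ 2.2 lb/kg = 79.54545 kg
Dose = 0.12 mcg/kg/min × 79.54545 kg = 9.545455 mcg/min
9.545455 mcg/min × 60 min/hr = 572.7273 mcg/hr
Concentration = 12 mg ÷ 328 mL = 0.03658537 mg/mL = 36.58537 mcg/mL
Rate = 572.7273 mcg/hr ÷ 36.58537 mcg/mL = 15.65455 mL/hr
Volume infused so far = 15.65455 mL/hr × 9.7 hr = 151.8491 mL
Volume remaining = 328 − 151.8491 = 176.1509 mL
New rate:
Dose = 0.04 mcg/kg/min × 79.54545 kg = 3.181818 mcg/min
3.181818 mcg/min × 60 min/hr = 190.9091 mcg/hr
Rate = 190.9091 mcg/hr ÷ 36.58537 mcg/mL = 5.218182 mL/hr
Time remaining = 176.1509 mL ÷ 5.218182 mL/hr = 33.75714 hr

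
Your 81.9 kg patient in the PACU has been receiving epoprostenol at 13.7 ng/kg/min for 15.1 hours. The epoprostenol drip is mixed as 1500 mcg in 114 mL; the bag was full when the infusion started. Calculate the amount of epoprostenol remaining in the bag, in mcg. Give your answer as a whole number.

483 mcg

Dose = 13.7 ng/kg/min × 81.9 kg = 1122.03 ng/min
1122.03 ng/min × 60 min/hr = 67321.8 ng/hr
Concentration = 1500 mcg ÷ 114 mL = 13.15789 mcg/mL = 13157.89 ng/mL
Rate = 67321.8 ng/hr ÷ 13157.89 ng/mL = 5.116457 mL/hr
Volume infused = 5.116457 mL/hr × 15.1 hr = 77.2585 mL
Volume remaining = 114 − 77.2585 = 36.7415 mL
Drug remaining = 36.7415 mL × 13157.89 ng/mL = 483440.8 ng = 483.4408 mcg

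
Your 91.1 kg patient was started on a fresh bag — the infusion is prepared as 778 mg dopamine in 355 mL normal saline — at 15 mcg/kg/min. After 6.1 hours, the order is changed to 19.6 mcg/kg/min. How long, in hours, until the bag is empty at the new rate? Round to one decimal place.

2.6 hours

Initial rate:
Dose = 15 mcg/kg/min × 91.1 kg = 1366.5 mcg/min
1366.5 mcg/min × 60 min/hr = 81990 mcg/hr
Concentration = 778 mg ÷ 355 mL = 2.191549 mg/mL = 2191.549 mcg/mL
Rate = 81990 mcg/hr ÷ 2191.549 mcg/mL = 37.41189 mL/hr
Volume infused so far = 37.41189 mL/hr × 6.1 hr = 228.2125 mL
Volume remaining = 355 − 228.2125 = 126.7875 mL
New rate:
Dose = 19.6 mcg/kg/min × 91.1 kg = 1785.56 mcg/min
1785.56 mcg/min × 60 min/hr = 107133.6 mcg/hr
Rate = 107133.6 mcg/hr ÷ 2191.549 mcg/mL = 48.88487 mL/hr
Time remaining = 126.7875 mL ÷ 48.88487 mL/hr = 2.593593 hr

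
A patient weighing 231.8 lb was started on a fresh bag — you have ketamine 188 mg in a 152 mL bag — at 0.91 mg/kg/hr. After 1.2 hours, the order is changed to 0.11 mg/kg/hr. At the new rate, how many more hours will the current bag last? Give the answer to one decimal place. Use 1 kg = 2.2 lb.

6.3 hours

Initial rate:
Weight = 231.8 lb ÷ 2.2 lb/kg = 105.3636 kg
Dose = 0.91 mg/kg/hr × 105.3636 kg = 95.88091 mg/hr
Concentration = 188 mg ÷ 152 mL = 1.236842 mg/mL
Rate = 95.88091 mg/hr ÷ 1.236842 mg/mL = 77.52074 mL/hr
Volume infused so far = 77.52074 mL/hr × 1.2 hr = 93.02488 mL
Volume remaining = 152 − 93.02488 = 58.97512 mL
New rate:
Dose = 0.11 mg/kg/hr × 105.3636 kg = 11.59 mg/hr
Rate = 11.59 mg/hr ÷ 1.236842 mg/mL = 9.370638 mL/hr
Time remaining = 58.97512 mL ÷ 9.370638 mL/hr = 6.293607 hr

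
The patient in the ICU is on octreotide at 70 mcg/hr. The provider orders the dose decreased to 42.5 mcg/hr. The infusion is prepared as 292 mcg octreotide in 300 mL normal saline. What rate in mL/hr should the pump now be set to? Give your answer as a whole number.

44 mL/hr

Concentration = 292 mcg ÷ 300 mL = 0.9733333 mcg/mL
Rate = 42.5 mcg/hr ÷ 0.9733333 mcg/mL = 43.66438 mL/hr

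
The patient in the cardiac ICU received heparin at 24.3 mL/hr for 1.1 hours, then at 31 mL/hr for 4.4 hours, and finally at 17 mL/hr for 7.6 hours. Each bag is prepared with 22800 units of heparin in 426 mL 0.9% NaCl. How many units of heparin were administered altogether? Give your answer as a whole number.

15646 units

Concentration = 22800 units ÷ 426 mL = 53.52113 units/mL
Stage 1: 24.3 mL/hr × 1.1 hr = 26.73 mL → 26.73 mL × 53.52113 units/mL = 1430.62 units
Stage 2: 31 mL/hr × 4.4 hr = 136.4 mL → 136.4 mL × 53.52113 units/mL = 7300.282 units
Stage 3: 17 mL/hr × 7.6 hr = 129.2 mL → 129.2 mL × 53.52113 units/mL = 6914.93 units
Total = 1430.62 + 7300.282 + 6914.93 = 15645.83 units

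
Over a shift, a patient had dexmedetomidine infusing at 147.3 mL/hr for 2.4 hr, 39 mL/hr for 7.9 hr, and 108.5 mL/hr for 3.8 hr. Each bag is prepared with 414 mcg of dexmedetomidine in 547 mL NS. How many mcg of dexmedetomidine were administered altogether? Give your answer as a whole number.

813 mcg

Concentration = 414 mcg ÷ 547 mL = 0.7568556 mcg/mL
Stage 1: 147.3 mL/hr × 2.4 hr = 353.52 mL → 353.52 mL × 0.7568556 mcg/mL = 267.5636 mcg
Stage 2: 39 mL/hr × 7.9 hr = 308.1 mL → 308.1 mL × 0.7568556 mcg/mL = 233.1872 mcg
Stage 3: 108.5 mL/hr × 3.8 hr = 412.3 mL → 412.3 mL × 0.7568556 mcg/mL = 312.0516 mcg
Total = 267.5636 + 233.1872 + 312.0516 = 812.8023 mcg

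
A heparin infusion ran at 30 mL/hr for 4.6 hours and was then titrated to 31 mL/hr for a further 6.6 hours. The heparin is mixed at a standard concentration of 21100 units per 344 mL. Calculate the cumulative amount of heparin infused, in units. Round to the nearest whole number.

Concentration = 21100 units ÷ 344 mL = 61.33721 units/mL
Stage 1: 30 mL/hr × 4.6 hr = 138 mL → 138 mL × 61.33721 units/mL = 8464.535 units
Stage 2: 31 mL/hr × 6.6 hr = 204.6 mL → 204.6 mL × 61.33721 units/mL = 12549.59 units
Total = 8464.535 + 12549.59 = 21014.13 units

21014 units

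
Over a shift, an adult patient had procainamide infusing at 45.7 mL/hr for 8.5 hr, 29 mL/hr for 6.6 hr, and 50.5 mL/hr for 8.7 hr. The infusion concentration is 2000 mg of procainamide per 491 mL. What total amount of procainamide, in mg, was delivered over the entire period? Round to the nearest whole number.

Concentration = 2000 mg ÷ 491 mL = 4.07332 mg/mL
Stage 1: 45.7 mL/hr × 8.5 hr = 388.45 mL → 388.45 mL × 4.07332 mg/mL = 1582.281 mg
Stage 2: 29 mL/hr × 6.6 hr = 191.4 mL → 191.4 mL × 4.07332 mg/mL = 779.6334 mg
Stage 3: 50.5 mL/hr × 8.7 hr = 439.35 mL → 439.35 mL × 4.07332 mg/mL = 1789.613 mg
Total = 1582.281 + 779.6334 + 1789.613 = 4151.527 mg

4152 mg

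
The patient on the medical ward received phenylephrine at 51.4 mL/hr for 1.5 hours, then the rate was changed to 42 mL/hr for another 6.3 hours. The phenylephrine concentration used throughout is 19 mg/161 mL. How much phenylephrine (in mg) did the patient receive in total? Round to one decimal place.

Concentration = 19 mg ÷ 161 mL = 0.1180124 mg/mL
Stage 1: 51.4 mL/hr × 1.5 hr = 77.1 mL → 77.1 mL × 0.1180124 mg/mL = 9.098758 mg
Stage 2: 42 mL/hr × 6.3 hr = 264.6 mL → 264.6 mL × 0.1180124 mg/mL = 31.22609 mg
Total = 9.098758 + 31.22609 = 40.32484 mg

40.3 mg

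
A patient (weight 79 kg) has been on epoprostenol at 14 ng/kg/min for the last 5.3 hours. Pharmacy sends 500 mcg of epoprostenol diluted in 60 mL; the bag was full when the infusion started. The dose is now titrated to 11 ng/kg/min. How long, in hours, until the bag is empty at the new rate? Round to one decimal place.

2.8 hours

Initial rate:
Dose = 14 ng/kg/min × 79 kg = 1106 ng/min
1106 ng/min × 60 min/hr = 66360 ng/hr
Concentration = 500 mcg ÷ 60 mL = 8.333333 mcg/mL = 8333.333 ng/mL
Rate = 66360 ng/hr ÷ 8333.333 ng/mL = 7.9632 mL/hr
Volume infused so far = 7.9632 mL/hr × 5.3 hr = 42.20496 mL
Volume remaining = 60 − 42.20496 = 17.79504 mL
New rate:
Dose = 11 ng/kg/min × 79 kg = 869 ng/min
869 ng/min × 60 min/hr = 52140 ng/hr
Rate = 52140 ng/hr ÷ 8333.333 ng/mL = 6.2568 mL/hr
Time remaining = 17.79504 mL ÷ 6.2568 mL/hr = 2.844112 hr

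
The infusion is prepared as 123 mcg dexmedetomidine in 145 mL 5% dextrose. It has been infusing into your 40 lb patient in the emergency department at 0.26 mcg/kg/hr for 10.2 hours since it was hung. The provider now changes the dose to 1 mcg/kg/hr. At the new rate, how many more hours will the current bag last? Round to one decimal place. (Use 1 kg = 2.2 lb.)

Initial rate:
Weight = 40 lb ÷ 2.2 lb/kg = 18.18182 kg
Dose = 0.26 mcg/kg/hr × 18.18182 kg = 4.727273 mcg/hr
Concentration = 123 mcg ÷ 145 mL = 0.8482759 mcg/mL
Rate = 4.727273 mcg/hr ÷ 0.8482759 mcg/mL = 5.572801 mL/hr
Volume infused so far = 5.572801 mL/hr × 10.2 hr = 56.84257 mL
Volume remaining = 145 − 56.84257 = 88.15743 mL
New rate:
Dose = 1 mcg/kg/hr × 18.18182 kg = 18.18182 mcg/hr
Rate = 18.18182 mcg/hr ÷ 0.8482759 mcg/mL = 21.43385 mL/hr
Time remaining = 88.15743 mL ÷ 21.43385 mL/hr = 4.113 hr

4.1 hours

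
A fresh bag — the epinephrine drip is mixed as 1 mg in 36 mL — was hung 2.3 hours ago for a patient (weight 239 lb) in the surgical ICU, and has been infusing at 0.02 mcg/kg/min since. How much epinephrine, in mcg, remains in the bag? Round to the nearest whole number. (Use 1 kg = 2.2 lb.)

700 mcg

Weight = 239 lb ÷ 2.2 lb/kg = 108.6364 kg
Dose = 0.02 mcg/kg/min × 108.6364 kg = 2.172727 mcg/min
2.172727 mcg/min × 60 min/hr = 130.3636 mcg/hr
Concentration = 1 mg ÷ 36 mL = 0.02777778 mg/mL = 27.77778 mcg/mL
Rate = 130.3636 mcg/hr ÷ 27.77778 mcg/mL = 4.693091 mL/hr
Volume infused = 4.693091 mL/hr × 2.3 hr = 10.79411 mL
Volume remaining = 36 − 10.79411 = 25.20589 mL
Drug remaining = 25.20589 mL × 27.77778 mcg/mL = 700.1636 mcg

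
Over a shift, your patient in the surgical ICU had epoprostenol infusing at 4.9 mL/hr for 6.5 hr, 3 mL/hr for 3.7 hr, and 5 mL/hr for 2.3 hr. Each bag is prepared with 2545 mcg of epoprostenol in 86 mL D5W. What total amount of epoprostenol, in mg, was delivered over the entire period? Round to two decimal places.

Concentration = 2545 mcg ÷ 86 mL = 29.59302 mcg/mL
Stage 1: 4.9 mL/hr × 6.5 hr = 31.85 mL → 31.85 mL × 29.59302 mcg/mL = 942.5378 mcg
Stage 2: 3 mL/hr × 3.7 hr = 11.1 mL → 11.1 mL × 29.59302 mcg/mL = 328.4826 mcg
Stage 3: 5 mL/hr × 2.3 hr = 11.5 mL → 11.5 mL × 29.59302 mcg/mL = 340.3198 mcg
Total = 942.5378 + 328.4826 + 340.3198 = 1611.34 mcg = 1.61134 mg

1.61 mg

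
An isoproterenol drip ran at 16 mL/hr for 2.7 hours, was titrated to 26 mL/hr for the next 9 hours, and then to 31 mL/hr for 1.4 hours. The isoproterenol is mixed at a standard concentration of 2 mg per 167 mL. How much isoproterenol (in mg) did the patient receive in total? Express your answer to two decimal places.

Concentration = 2 mg ÷ 167 mL = 0.01197605 mg/mL
Stage 1: 16 mL/hr × 2.7 hr = 43.2 mL → 43.2 mL × 0.01197605 mg/mL = 0.5173653 mg
Stage 2: 26 mL/hr × 9 hr = 234 mL → 234 mL × 0.01197605 mg/mL = 2.802395 mg
Stage 3: 31 mL/hr × 1.4 hr = 43.4 mL → 43.4 mL × 0.01197605 mg/mL = 0.5197605 mg
Total = 0.5173653 + 2.802395 + 0.5197605 = 3.839521 mg

3.84 mg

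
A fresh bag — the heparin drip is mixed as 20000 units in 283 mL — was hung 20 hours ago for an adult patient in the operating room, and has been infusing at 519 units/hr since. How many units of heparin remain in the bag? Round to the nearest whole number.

Concentration = 20000 units ÷ 283 mL = 70.67138 units/mL
Rate = 519 units/hr ÷ 70.67138 units/mL = 7.34385 mL/hr
Volume infused = 7.34385 mL/hr × 20 hr = 146.877 mL
Volume remaining = 283 − 146.877 = 136.123 mL
Drug remaining = 136.123 mL × 70.67138 units/mL = 9620 units

9620 units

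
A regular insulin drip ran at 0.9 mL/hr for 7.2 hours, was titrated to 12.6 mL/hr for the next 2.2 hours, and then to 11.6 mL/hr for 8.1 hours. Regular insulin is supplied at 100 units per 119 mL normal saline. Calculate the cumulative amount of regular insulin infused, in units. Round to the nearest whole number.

108 units

Concentration = 100 units ÷ 119 mL = 0.8403361 units/mL
Stage 1: 0.9 mL/hr × 7.2 hr = 6.48 mL → 6.48 mL × 0.8403361 units/mL = 5.445378 units
Stage 2: 12.6 mL/hr × 2.2 hr = 27.72 mL → 27.72 mL × 0.8403361 units/mL = 23.29412 units
Stage 3: 11.6 mL/hr × 8.1 hr = 93.96 mL → 93.96 mL × 0.8403361 units/mL = 78.95798 units
Total = 5.445378 + 23.29412 + 78.95798 = 107.6975 units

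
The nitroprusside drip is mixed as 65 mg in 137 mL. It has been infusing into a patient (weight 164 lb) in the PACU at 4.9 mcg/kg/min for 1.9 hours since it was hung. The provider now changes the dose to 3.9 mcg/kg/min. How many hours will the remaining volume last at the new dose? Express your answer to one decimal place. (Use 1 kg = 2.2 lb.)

Initial rate:
Weight = 164 lb ÷ 2.2 lb/kg = 74.54545 kg
Dose = 4.9 mcg/kg/min × 74.54545 kg = 365.2727 mcg/min
365.2727 mcg/min × 60 min/hr = 21916.36 mcg/hr
Concentration = 65 mg ÷ 137 mL = 0.4744526 mg/mL = 474.4526 mcg/mL
Rate = 21916.36 mcg/hr ÷ 474.4526 mcg/mL = 46.19295 mL/hr
Volume infused so far = 46.19295 mL/hr × 1.9 hr = 87.76661 mL
Volume remaining = 137 − 87.76661 = 49.23339 mL
New rate:
Dose = 3.9 mcg/kg/min × 74.54545 kg = 290.7273 mcg/min
290.7273 mcg/min × 60 min/hr = 17443.64 mcg/hr
Rate = 17443.64 mcg/hr ÷ 474.4526 mcg/mL = 36.76582 mL/hr
Time remaining = 49.23339 mL ÷ 36.76582 mL/hr = 1.339108 hr

1.3 hours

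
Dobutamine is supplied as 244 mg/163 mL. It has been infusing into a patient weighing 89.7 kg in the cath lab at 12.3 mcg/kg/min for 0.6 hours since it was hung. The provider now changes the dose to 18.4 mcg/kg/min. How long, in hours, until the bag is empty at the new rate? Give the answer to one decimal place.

2.1 hours

Initial rate:
Dose = 12.3 mcg/kg/min × 89.7 kg = 1103.31 mcg/min
1103.31 mcg/min × 60 min/hr = 66198.6 mcg/hr
Concentration = 244 mg ÷ 163 mL = 1.496933 mg/mL = 1496.933 mcg/mL
Rate = 66198.6 mcg/hr ÷ 1496.933 mcg/mL = 44.22284 mL/hr
Volume infused so far = 44.22284 mL/hr × 0.6 hr = 26.5337 mL
Volume remaining = 163 − 26.5337 = 136.4663 mL
New rate:
Dose = 18.4 mcg/kg/min × 89.7 kg = 1650.48 mcg/min
1650.48 mcg/min × 60 min/hr = 99028.8 mcg/hr
Rate = 99028.8 mcg/hr ÷ 1496.933 mcg/mL = 66.15449 mL/hr
Time remaining = 136.4663 mL ÷ 66.15449 mL/hr = 2.062843 hr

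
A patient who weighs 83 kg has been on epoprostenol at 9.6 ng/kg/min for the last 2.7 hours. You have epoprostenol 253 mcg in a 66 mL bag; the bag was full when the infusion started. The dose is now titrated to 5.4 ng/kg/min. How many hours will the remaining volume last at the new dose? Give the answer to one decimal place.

4.6 hours

Initial rate:
Dose = 9.6 ng/kg/min × 83 kg = 796.8 ng/min
796.8 ng/min × 60 min/hr = 47808 ng/hr
Concentration = 253 mcg ÷ 66 mL = 3.833333 mcg/mL = 3833.333 ng/mL
Rate = 47808 ng/hr ÷ 3833.333 ng/mL = 12.47165 mL/hr
Volume infused so far = 12.47165 mL/hr × 2.7 hr = 33.67346 mL
Volume remaining = 66 − 33.67346 = 32.32654 mL
New rate:
Dose = 5.4 ng/kg/min × 83 kg = 448.2 ng/min
448.2 ng/min × 60 min/hr = 26892 ng/hr
Rate = 26892 ng/hr ÷ 3833.333 ng/mL = 7.015304 mL/hr
Time remaining = 32.32654 mL ÷ 7.015304 mL/hr = 4.608002 hr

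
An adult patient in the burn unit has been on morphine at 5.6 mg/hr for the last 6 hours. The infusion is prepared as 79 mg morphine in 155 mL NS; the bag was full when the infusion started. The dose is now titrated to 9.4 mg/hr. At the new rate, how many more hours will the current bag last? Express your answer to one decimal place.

4.8 hours

Initial rate:
Concentration = 79 mg ÷ 155 mL = 0.5096774 mg/mL
Rate = 5.6 mg/hr ÷ 0.5096774 mg/mL = 10.98734 mL/hr
Volume infused so far = 10.98734 mL/hr × 6 hr = 65.92405 mL
Volume remaining = 155 − 65.92405 = 89.07595 mL
New rate:
Rate = 9.4 mg/hr ÷ 0.5096774 mg/mL = 18.44304 mL/hr
Time remaining = 89.07595 mL ÷ 18.44304 mL/hr = 4.829787 hr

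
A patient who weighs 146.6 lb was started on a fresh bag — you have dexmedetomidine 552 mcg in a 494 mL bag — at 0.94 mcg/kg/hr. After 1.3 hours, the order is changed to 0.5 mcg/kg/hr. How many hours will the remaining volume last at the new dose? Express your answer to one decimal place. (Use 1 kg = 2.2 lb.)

Initial rate:
Weight = 146.6 lb ÷ 2.2 lb/kg = 66.63636 kg
Dose = 0.94 mcg/kg/hr × 66.63636 kg = 62.63818 mcg/hr
Concentration = 552 mcg ÷ 494 mL = 1.117409 mcg/mL
Rate = 62.63818 mcg/hr ÷ 1.117409 mcg/mL = 56.05663 mL/hr
Volume infused so far = 56.05663 mL/hr × 1.3 hr = 72.87362 mL
Volume remaining = 494 − 72.87362 = 421.1264 mL
New rate:
Dose = 0.5 mcg/kg/hr × 66.63636 kg = 33.31818 mcg/hr
Rate = 33.31818 mcg/hr ÷ 1.117409 mcg/mL = 29.81736 mL/hr
Time remaining = 421.1264 mL ÷ 29.81736 mL/hr = 14.12353 hr

14.1 hours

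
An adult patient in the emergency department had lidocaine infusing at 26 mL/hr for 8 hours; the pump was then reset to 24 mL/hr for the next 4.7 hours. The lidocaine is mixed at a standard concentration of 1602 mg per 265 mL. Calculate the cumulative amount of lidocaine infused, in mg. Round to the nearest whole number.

Concentration = 1602 mg ÷ 265 mL = 6.045283 mg/mL
Stage 1: 26 mL/hr × 8 hr = 208 mL → 208 mL × 6.045283 mg/mL = 1257.419 mg
Stage 2: 24 mL/hr × 4.7 hr = 112.8 mL → 112.8 mL × 6.045283 mg/mL = 681.9079 mg
Total = 1257.419 + 681.9079 = 1939.327 mg

1939 mg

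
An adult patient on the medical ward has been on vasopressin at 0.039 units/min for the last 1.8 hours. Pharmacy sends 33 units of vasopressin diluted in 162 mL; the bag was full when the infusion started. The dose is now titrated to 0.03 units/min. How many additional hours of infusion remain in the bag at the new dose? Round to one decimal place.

Initial rate:
0.039 units/min × 60 min/hr = 2.34 units/hr
Concentration = 33 units ÷ 162 mL = 0.2037037 units/mL
Rate = 2.34 units/hr ÷ 0.2037037 units/mL = 11.48727 mL/hr
Volume infused so far = 11.48727 mL/hr × 1.8 hr = 20.67709 mL
Volume remaining = 162 − 20.67709 = 141.3229 mL
New rate:
0.03 units/min × 60 min/hr = 1.8 units/hr
Rate = 1.8 units/hr ÷ 0.2037037 units/mL = 8.836364 mL/hr
Time remaining = 141.3229 mL ÷ 8.836364 mL/hr = 15.99333 hr

16.0 hours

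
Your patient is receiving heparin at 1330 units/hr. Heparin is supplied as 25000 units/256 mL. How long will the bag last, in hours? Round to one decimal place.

18.8 hours

Concentration = 25000 units ÷ 256 mL = 97.65625 units/mL
Rate = 1330 units/hr ÷ 97.65625 units/mL = 13.6192 mL/hr
Duration = 256 mL ÷ 13.6192 mL/hr = 18.79699 hr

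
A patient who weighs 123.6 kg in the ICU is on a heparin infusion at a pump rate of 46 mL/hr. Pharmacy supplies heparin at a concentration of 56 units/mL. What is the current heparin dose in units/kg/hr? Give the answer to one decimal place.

Drug rate = 46 mL/hr × 56 units/mL = 2576 units/hr
2576 units/hr ÷ 123.6 kg = 20.84142 units/kg/hr

20.8 units/kg/hr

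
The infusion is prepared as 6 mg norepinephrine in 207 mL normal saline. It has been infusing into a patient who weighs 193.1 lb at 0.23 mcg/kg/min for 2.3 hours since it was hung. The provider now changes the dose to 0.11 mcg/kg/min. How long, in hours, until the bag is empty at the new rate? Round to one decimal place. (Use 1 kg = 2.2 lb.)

Initial rate:
Weight = 193.1 lb ÷ 2.2 lb/kg = 87.77273 kg
Dose = 0.23 mcg/kg/min × 87.77273 kg = 20.18773 mcg/min
20.18773 mcg/min × 60 min/hr = 1211.264 mcg/hr
Concentration = 6 mg ÷ 207 mL = 0.02898551 mg/mL = 28.98551 mcg/mL
Rate = 1211.264 mcg/hr ÷ 28.98551 mcg/mL = 41.7886 mL/hr
Volume infused so far = 41.7886 mL/hr × 2.3 hr = 96.11377 mL
Volume remaining = 207 − 96.11377 = 110.8862 mL
New rate:
Dose = 0.11 mcg/kg/min × 87.77273 kg = 9.655 mcg/min
9.655 mcg/min × 60 min/hr = 579.3 mcg/hr
Rate = 579.3 mcg/hr ÷ 28.98551 mcg/mL = 19.98585 mL/hr
Time remaining = 110.8862 mL ÷ 19.98585 mL/hr = 5.548237 hr

5.5 hours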